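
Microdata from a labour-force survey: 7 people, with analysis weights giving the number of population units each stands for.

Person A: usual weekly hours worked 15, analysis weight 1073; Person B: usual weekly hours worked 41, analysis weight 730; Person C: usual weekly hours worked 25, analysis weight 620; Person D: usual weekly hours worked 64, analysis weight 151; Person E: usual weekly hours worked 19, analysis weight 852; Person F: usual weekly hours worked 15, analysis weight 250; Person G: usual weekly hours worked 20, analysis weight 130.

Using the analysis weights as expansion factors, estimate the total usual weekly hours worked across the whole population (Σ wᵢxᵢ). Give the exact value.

93727

Weighted total = 15×1073 + 41×730 + 25×620 + 64×151 + 19×852 + 15×250 + 20×130
  = 16095 + 29930 + 15500 + 9664 + 16188 + 3750 + 2600 = 93727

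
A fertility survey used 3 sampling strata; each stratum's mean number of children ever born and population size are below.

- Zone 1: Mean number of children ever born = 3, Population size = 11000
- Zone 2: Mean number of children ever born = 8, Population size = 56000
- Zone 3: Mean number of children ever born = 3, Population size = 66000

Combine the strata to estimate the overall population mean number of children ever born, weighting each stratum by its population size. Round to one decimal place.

Σ Nₕ·x̄ₕ = 3×11000 + 8×56000 + 3×66000
  = 679000
Σ Nₕ = 133000
Overall mean = 679000 / 133000 = 5.1052632

5.1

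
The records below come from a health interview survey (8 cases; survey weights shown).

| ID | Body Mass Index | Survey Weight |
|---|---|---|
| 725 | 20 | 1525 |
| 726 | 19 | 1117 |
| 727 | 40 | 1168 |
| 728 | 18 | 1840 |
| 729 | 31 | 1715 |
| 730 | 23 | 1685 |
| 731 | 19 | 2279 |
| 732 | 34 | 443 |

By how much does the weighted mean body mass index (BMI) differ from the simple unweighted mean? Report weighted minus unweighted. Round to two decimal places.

-1.56

Unweighted sum = 20 + 19 + 40 + 18 + 31 + 23 + 19 + 34 = 204
Unweighted mean = 204 / 8 = 25.5
Weighted sum = 20×1525 + 19×1117 + 40×1168 + 18×1840 + 31×1715 + 23×1685 + 19×2279 + 34×443
  = 281846
Sum of weights = 1525 + 1117 + 1168 + 1840 + 1715 + 1685 + 2279 + 443 = 11772
Weighted mean = 281846 / 11772 = 23.942066
Difference (weighted minus unweighted) = -1.5579341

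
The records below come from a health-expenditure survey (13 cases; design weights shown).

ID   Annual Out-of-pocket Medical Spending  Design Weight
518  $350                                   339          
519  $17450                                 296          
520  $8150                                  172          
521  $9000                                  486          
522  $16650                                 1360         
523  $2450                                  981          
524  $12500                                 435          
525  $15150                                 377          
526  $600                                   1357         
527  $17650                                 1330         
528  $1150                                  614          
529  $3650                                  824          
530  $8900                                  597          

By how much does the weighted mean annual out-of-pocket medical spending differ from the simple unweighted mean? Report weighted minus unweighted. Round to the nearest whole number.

46

Unweighted sum = 113650
Unweighted mean = 113650 / 13 = 8742.3077
Weighted sum = 80571850
Sum of weights = 9168
Weighted mean = 80571850 / 9168 = 8788.3781
Difference (weighted minus unweighted) = 46.070362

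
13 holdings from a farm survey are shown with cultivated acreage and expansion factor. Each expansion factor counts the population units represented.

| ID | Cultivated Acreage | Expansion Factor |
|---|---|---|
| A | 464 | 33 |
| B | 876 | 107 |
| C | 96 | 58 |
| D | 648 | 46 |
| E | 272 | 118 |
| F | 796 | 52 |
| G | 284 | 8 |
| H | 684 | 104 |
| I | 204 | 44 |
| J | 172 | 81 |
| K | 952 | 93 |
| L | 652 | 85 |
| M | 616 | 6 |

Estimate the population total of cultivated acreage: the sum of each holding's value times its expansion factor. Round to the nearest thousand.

Weighted total = 461876

462000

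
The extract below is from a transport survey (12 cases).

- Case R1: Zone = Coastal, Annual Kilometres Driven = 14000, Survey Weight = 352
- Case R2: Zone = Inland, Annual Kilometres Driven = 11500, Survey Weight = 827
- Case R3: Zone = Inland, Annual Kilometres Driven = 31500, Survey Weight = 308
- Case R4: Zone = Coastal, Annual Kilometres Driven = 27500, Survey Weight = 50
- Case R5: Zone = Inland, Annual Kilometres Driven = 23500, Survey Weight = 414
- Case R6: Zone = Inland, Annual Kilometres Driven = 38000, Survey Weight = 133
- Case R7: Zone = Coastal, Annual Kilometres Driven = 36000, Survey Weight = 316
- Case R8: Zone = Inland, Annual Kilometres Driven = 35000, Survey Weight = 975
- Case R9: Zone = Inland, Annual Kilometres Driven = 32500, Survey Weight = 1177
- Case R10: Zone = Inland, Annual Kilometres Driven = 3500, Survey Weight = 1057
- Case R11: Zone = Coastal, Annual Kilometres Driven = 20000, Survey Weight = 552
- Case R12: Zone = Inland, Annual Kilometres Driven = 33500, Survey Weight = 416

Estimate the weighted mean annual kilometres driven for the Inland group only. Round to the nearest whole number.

Inland rows: R2, R3, R5, R6, R8, R9, R10, R12
Weighted sum = 11500×827 + 31500×308 + 23500×414 + 38000×133 + 35000×975 + 32500×1177 + 3500×1057 + 33500×416
  = 9510500 + 9702000 + 9729000 + 5054000 + 34125000 + 38252500 + 3699500 + 13936000 = 124008500
Sum of weights = 5307
Weighted mean = 124008500 / 5307 = 23366.968

23367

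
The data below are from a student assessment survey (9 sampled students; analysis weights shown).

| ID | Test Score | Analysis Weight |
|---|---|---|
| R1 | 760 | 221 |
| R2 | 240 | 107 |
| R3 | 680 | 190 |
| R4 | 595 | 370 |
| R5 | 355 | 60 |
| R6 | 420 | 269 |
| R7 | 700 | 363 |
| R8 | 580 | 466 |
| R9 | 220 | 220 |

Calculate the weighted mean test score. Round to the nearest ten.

550

Weighted sum = 760×221 + 240×107 + 680×190 + 595×370 + 355×60 + 420×269 + 700×363 + 580×466 + 220×220
  = 1250050
Sum of weights = 221 + 107 + 190 + 370 + 60 + 269 + 363 + 466 + 220 = 2266
Weighted mean = 1250050 / 2266 = 551.6549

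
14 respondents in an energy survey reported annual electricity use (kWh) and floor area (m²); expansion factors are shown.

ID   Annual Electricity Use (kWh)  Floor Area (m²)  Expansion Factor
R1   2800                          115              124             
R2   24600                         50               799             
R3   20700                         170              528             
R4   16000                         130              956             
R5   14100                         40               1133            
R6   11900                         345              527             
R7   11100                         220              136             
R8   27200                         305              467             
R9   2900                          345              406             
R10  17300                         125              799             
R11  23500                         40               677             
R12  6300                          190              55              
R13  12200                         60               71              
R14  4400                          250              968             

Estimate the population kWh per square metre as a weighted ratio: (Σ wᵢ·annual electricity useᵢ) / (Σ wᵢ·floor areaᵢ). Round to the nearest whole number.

Σ wᵢ·y = 119068300
Σ wᵢ·x = 1191475
Ratio = 119068300 / 1191475 = 99.933528

100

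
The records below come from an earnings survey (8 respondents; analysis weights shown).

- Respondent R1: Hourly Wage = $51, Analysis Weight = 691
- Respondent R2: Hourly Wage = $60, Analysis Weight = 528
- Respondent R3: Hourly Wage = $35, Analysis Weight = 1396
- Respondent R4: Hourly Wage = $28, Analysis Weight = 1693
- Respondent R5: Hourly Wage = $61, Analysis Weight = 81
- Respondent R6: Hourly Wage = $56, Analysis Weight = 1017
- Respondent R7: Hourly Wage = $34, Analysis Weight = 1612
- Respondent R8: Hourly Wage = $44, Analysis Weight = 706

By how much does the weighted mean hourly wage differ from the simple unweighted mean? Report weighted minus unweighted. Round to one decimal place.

Unweighted sum = 51 + 60 + 35 + 28 + 61 + 56 + 34 + 44 = 369
Unweighted mean = 369 / 8 = 46.125
Weighted sum = 51×691 + 60×528 + 35×1396 + 28×1693 + 61×81 + 56×1017 + 34×1612 + 44×706
  = 35241 + 31680 + 48860 + 47404 + 4941 + 56952 + 54808 + 31064 = 310950
Sum of weights = 691 + 528 + 1396 + 1693 + 81 + 1017 + 1612 + 706 = 7724
Weighted mean = 310950 / 7724 = 40.257639
Difference (weighted minus unweighted) = -5.8673615

-5.9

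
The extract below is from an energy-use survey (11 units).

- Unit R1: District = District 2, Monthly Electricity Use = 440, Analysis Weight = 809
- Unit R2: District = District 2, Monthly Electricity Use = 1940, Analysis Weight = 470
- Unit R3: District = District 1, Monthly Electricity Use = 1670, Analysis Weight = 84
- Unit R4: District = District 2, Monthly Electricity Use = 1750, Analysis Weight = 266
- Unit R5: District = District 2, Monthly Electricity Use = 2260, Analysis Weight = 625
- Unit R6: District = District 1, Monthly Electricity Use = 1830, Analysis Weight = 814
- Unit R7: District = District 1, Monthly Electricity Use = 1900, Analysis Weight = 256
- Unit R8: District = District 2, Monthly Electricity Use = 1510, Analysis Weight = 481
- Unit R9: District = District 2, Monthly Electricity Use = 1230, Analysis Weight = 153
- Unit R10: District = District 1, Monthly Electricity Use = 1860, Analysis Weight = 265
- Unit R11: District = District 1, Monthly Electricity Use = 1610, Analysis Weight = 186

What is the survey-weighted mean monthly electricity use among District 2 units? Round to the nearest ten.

District 2 rows: R1, R2, R4, R5, R8, R9
Weighted sum = 440×809 + 1940×470 + 1750×266 + 2260×625 + 1510×481 + 1230×153
  = 4060260
Sum of weights = 809 + 470 + 266 + 625 + 481 + 153 = 2804
Weighted mean = 4060260 / 2804 = 1448.0243

1450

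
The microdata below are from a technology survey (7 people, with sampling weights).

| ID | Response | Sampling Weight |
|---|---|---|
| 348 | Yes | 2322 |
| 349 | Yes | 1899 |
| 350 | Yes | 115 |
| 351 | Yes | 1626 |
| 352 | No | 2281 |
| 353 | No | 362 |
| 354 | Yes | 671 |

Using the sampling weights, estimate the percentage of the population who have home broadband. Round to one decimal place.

71.5

Sum of weights for 'Yes' = 2322 + 1899 + 115 + 1626 + 671 = 6633
Total weight = 2322 + 1899 + 115 + 1626 + 2281 + 362 + 671 = 9276
Weighted proportion = 6633 / 9276 = 0.71507115 → 71.507115%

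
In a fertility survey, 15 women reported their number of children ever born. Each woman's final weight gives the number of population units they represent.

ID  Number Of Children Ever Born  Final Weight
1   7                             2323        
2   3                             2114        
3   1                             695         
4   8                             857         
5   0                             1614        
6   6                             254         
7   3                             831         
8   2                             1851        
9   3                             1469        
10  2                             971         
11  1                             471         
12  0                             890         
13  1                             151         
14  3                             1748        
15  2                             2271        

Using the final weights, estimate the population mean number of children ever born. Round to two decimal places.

2.95

Weighted sum = 54630
Sum of weights = 18510
Weighted mean = 54630 / 18510 = 2.9513776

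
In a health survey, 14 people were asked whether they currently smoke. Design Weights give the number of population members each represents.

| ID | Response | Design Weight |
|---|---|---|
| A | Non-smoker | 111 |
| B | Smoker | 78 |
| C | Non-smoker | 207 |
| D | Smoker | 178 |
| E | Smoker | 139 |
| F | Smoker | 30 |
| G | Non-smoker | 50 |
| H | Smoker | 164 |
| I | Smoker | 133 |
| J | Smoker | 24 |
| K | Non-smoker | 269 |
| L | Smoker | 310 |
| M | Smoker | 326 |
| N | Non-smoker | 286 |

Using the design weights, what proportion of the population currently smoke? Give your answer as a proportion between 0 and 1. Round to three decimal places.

Sum of weights for 'Smoker' = 78 + 178 + 139 + 30 + 164 + 133 + 24 + 310 + 326 = 1382
Total weight = 2305
Weighted proportion = 1382 / 2305 = 0.59956616

0.600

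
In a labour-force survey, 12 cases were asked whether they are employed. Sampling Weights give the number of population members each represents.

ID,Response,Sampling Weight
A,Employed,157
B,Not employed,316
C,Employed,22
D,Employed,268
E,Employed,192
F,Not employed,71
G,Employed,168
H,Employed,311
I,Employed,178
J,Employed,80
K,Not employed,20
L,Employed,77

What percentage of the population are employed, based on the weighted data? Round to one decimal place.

78.1

Sum of weights for 'Employed' = 157 + 22 + 268 + 192 + 168 + 311 + 178 + 80 + 77 = 1453
Total weight = 157 + 316 + 22 + 268 + 192 + 71 + 168 + 311 + 178 + 80 + 20 + 77 = 1860
Weighted proportion = 1453 / 1860 = 0.7811828 → 78.11828%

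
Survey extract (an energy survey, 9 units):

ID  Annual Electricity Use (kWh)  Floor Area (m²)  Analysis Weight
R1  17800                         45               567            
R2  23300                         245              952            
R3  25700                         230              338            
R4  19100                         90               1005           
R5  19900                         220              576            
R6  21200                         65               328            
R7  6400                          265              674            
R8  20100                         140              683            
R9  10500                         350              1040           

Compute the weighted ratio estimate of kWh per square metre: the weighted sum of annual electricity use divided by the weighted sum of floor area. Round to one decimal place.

Σ wᵢ·y = 17800×567 + 23300×952 + 25700×338 + 19100×1005 + 19900×576 + 21200×328 + 6400×674 + 20100×683 + 10500×1040
  = 10092600 + 22181600 + 8686600 + 19195500 + 11462400 + 6953600 + 4313600 + 13728300 + 10920000 = 107534200
Σ wᵢ·x = 1213215
Ratio = 107534200 / 1213215 = 88.635732

88.6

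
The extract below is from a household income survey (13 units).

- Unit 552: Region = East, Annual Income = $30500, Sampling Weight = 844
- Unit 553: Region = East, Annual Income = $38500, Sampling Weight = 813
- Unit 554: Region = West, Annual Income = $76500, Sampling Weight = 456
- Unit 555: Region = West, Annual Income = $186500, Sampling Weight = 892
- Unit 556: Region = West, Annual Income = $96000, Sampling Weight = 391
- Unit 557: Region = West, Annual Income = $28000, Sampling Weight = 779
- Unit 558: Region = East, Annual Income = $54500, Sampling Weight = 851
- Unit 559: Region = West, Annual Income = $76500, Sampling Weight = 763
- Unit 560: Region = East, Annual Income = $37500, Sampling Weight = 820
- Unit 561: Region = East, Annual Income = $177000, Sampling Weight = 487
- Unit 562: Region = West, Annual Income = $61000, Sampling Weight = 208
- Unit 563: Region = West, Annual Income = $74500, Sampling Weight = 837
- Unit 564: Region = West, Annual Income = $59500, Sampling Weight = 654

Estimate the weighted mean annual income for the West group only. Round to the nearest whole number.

West rows: 554, 555, 556, 557, 559, 562, 563, 564
Weighted sum = 76500×456 + 186500×892 + 96000×391 + 28000×779 + 76500×763 + 61000×208 + 74500×837 + 59500×654
  = 34884000 + 166358000 + 37536000 + 21812000 + 58369500 + 12688000 + 62356500 + 38913000 = 432917000
Sum of weights = 456 + 892 + 391 + 779 + 763 + 208 + 837 + 654 = 4980
Weighted mean = 432917000 / 4980 = 86931.124

86931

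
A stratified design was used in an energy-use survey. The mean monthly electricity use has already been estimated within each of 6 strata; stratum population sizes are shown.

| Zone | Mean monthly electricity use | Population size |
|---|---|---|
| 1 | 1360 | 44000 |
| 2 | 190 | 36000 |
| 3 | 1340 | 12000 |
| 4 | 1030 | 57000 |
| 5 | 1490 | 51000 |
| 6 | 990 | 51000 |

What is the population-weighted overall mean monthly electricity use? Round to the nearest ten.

1070

Σ Nₕ·x̄ₕ = 1360×44000 + 190×36000 + 1340×12000 + 1030×57000 + 1490×51000 + 990×51000
  = 59840000 + 6840000 + 16080000 + 58710000 + 75990000 + 50490000 = 267950000
Σ Nₕ = 44000 + 36000 + 12000 + 57000 + 51000 + 51000 = 251000
Overall mean = 267950000 / 251000 = 1067.5299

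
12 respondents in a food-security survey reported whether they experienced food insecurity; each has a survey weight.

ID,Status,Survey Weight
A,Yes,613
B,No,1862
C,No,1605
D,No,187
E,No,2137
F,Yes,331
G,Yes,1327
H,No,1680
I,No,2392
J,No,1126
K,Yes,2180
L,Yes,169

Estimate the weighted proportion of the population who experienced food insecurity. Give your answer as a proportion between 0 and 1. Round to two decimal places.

Sum of weights for 'Yes' = 613 + 331 + 1327 + 2180 + 169 = 4620
Total weight = 613 + 1862 + 1605 + 187 + 2137 + 331 + 1327 + 1680 + 2392 + 1126 + 2180 + 169 = 15609
Weighted proportion = 4620 / 15609 = 0.29598309

0.30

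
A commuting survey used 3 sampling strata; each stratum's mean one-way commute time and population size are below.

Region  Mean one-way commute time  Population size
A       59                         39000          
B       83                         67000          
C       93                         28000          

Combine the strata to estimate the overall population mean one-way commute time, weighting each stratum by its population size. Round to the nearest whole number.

Σ Nₕ·x̄ₕ = 59×39000 + 83×67000 + 93×28000
  = 2301000 + 5561000 + 2604000 = 10466000
Σ Nₕ = 39000 + 67000 + 28000 = 134000
Overall mean = 10466000 / 134000 = 78.104478

78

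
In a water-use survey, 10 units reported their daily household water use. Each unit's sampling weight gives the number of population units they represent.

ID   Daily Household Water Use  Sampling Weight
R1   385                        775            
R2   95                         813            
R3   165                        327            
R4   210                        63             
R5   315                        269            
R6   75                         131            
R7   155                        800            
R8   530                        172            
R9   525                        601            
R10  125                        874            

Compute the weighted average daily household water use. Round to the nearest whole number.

Weighted sum = 385×775 + 95×813 + 165×327 + 210×63 + 315×269 + 75×131 + 155×800 + 530×172 + 525×601 + 125×874
  = 1177290
Sum of weights = 775 + 813 + 327 + 63 + 269 + 131 + 800 + 172 + 601 + 874 = 4825
Weighted mean = 1177290 / 4825 = 243.99793

244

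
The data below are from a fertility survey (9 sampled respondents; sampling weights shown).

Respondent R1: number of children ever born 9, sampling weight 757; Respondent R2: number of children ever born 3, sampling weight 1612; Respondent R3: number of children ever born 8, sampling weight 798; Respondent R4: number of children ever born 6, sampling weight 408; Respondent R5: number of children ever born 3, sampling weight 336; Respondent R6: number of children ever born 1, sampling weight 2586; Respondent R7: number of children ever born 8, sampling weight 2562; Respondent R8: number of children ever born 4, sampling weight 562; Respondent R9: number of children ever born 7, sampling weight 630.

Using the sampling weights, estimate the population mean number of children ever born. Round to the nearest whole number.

Weighted sum = 9×757 + 3×1612 + 8×798 + 6×408 + 3×336 + 1×2586 + 8×2562 + 4×562 + 7×630
  = 6813 + 4836 + 6384 + 2448 + 1008 + 2586 + 20496 + 2248 + 4410 = 51229
Sum of weights = 757 + 1612 + 798 + 408 + 336 + 2586 + 2562 + 562 + 630 = 10251
Weighted mean = 51229 / 10251 = 4.9974637

5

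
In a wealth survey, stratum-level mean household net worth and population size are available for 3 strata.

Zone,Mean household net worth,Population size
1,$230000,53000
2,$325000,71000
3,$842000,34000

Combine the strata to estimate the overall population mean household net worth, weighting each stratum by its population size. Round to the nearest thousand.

404000

Σ Nₕ·x̄ₕ = 230000×53000 + 325000×71000 + 842000×34000
  = 12190000000 + 23075000000 + 28628000000 = 63893000000
Σ Nₕ = 53000 + 71000 + 34000 = 158000
Overall mean = 63893000000 / 158000 = 404386.08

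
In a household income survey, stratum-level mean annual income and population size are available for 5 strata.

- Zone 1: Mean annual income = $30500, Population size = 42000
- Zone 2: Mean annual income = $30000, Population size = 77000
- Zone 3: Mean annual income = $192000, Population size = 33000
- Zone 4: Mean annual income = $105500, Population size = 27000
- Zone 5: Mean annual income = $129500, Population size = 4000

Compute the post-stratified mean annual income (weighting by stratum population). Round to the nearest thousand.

Σ Nₕ·x̄ₕ = 30500×42000 + 30000×77000 + 192000×33000 + 105500×27000 + 129500×4000
  = 1281000000 + 2310000000 + 6336000000 + 2848500000 + 518000000 = 13293500000
Σ Nₕ = 42000 + 77000 + 33000 + 27000 + 4000 = 183000
Overall mean = 13293500000 / 183000 = 72642.077

73000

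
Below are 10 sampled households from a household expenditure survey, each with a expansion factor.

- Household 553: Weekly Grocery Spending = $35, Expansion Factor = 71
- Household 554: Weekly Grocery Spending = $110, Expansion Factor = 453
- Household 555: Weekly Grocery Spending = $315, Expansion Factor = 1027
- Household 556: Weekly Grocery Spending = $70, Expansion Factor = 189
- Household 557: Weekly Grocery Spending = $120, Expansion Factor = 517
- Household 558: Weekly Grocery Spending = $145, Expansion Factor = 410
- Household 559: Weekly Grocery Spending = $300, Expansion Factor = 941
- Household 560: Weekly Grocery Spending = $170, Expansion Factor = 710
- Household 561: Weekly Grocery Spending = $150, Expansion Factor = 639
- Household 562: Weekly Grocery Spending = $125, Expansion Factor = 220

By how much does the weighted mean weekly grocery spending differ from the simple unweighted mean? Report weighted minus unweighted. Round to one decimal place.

Unweighted sum = 35 + 110 + 315 + 70 + 120 + 145 + 300 + 170 + 150 + 125 = 1540
Unweighted mean = 1540 / 10 = 154
Weighted sum = 35×71 + 110×453 + 315×1027 + 70×189 + 120×517 + 145×410 + 300×941 + 170×710 + 150×639 + 125×220
  = 1036890
Sum of weights = 71 + 453 + 1027 + 189 + 517 + 410 + 941 + 710 + 639 + 220 = 5177
Weighted mean = 1036890 / 5177 = 200.28781
Difference (weighted minus unweighted) = 46.287811

46.3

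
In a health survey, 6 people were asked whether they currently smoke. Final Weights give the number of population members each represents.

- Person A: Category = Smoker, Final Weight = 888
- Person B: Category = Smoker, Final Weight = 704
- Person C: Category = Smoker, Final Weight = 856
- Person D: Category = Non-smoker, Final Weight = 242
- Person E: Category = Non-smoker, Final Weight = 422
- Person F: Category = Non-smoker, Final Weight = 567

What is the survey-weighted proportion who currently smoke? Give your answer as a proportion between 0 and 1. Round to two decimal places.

0.67

Sum of weights for 'Smoker' = 888 + 704 + 856 = 2448
Total weight = 888 + 704 + 856 + 242 + 422 + 567 = 3679
Weighted proportion = 2448 / 3679 = 0.66539821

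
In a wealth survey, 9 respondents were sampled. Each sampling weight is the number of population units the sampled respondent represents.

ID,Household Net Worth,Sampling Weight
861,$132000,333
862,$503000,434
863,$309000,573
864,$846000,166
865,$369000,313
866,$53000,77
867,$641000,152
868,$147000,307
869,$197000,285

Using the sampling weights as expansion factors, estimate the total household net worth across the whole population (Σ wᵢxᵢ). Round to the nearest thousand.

898035000

Weighted total = 132000×333 + 503000×434 + 309000×573 + 846000×166 + 369000×313 + 53000×77 + 641000×152 + 147000×307 + 197000×285
  = 43956000 + 218302000 + 177057000 + 140436000 + 115497000 + 4081000 + 97432000 + 45129000 + 56145000 = 898035000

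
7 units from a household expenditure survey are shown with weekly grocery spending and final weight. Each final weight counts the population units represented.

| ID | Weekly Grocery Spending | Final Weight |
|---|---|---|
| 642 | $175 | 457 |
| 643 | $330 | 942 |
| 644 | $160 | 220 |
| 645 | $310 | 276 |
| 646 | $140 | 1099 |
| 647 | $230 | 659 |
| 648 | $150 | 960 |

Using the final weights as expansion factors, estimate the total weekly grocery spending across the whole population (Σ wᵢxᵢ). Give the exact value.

Weighted total = 175×457 + 330×942 + 160×220 + 310×276 + 140×1099 + 230×659 + 150×960
  = 79975 + 310860 + 35200 + 85560 + 153860 + 151570 + 144000 = 961025

961025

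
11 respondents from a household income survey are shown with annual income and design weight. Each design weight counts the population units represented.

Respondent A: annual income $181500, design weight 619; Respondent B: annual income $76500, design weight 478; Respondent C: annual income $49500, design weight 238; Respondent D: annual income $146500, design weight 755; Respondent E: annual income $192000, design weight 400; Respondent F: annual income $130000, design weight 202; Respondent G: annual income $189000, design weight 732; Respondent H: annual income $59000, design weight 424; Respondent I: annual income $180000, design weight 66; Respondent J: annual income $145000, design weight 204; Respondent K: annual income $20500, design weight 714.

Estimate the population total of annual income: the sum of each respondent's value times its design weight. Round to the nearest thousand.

Weighted total = 181500×619 + 76500×478 + 49500×238 + 146500×755 + 192000×400 + 130000×202 + 189000×732 + 59000×424 + 180000×66 + 145000×204 + 20500×714
  = 112348500 + 36567000 + 11781000 + 110607500 + 76800000 + 26260000 + 138348000 + 25016000 + 11880000 + 29580000 + 14637000 = 593825000

593825000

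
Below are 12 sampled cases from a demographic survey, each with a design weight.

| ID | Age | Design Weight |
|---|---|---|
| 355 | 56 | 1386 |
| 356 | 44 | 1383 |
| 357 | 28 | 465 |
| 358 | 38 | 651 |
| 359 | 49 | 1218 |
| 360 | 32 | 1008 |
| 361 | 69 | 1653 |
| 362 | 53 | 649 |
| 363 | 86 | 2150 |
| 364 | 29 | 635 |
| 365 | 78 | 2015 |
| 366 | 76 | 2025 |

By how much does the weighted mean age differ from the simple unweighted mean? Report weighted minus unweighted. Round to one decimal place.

Unweighted sum = 56 + 44 + 28 + 38 + 49 + 32 + 69 + 53 + 86 + 29 + 78 + 76 = 638
Unweighted mean = 638 / 12 = 53.166667
Weighted sum = 56×1386 + 44×1383 + 28×465 + 38×651 + 49×1218 + 32×1008 + 69×1653 + 53×649 + 86×2150 + 29×635 + 78×2015 + 76×2025
  = 77616 + 60852 + 13020 + 24738 + 59682 + 32256 + 114057 + 34397 + 184900 + 18415 + 157170 + 153900 = 931003
Sum of weights = 1386 + 1383 + 465 + 651 + 1218 + 1008 + 1653 + 649 + 2150 + 635 + 2015 + 2025 = 15238
Weighted mean = 931003 / 15238 = 61.097454
Difference (weighted minus unweighted) = 7.9307871

7.9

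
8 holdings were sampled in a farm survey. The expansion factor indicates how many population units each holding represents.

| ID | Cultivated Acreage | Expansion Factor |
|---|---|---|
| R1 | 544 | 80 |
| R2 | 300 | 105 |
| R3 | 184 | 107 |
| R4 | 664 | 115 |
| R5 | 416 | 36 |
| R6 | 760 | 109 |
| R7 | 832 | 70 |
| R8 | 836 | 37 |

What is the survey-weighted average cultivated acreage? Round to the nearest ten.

540

Weighted sum = 544×80 + 300×105 + 184×107 + 664×115 + 416×36 + 760×109 + 832×70 + 836×37
  = 43520 + 31500 + 19688 + 76360 + 14976 + 82840 + 58240 + 30932 = 358056
Sum of weights = 80 + 105 + 107 + 115 + 36 + 109 + 70 + 37 = 659
Weighted mean = 358056 / 659 = 543.33232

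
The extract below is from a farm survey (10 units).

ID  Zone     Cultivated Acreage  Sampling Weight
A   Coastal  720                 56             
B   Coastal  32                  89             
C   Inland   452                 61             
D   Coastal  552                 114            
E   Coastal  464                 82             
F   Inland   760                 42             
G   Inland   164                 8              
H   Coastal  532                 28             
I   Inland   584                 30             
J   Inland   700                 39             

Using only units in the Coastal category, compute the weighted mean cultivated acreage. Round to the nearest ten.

Coastal rows: A, B, D, E, H
Weighted sum = 720×56 + 32×89 + 552×114 + 464×82 + 532×28
  = 40320 + 2848 + 62928 + 38048 + 14896 = 159040
Sum of weights = 56 + 89 + 114 + 82 + 28 = 369
Weighted mean = 159040 / 369 = 431.00271

430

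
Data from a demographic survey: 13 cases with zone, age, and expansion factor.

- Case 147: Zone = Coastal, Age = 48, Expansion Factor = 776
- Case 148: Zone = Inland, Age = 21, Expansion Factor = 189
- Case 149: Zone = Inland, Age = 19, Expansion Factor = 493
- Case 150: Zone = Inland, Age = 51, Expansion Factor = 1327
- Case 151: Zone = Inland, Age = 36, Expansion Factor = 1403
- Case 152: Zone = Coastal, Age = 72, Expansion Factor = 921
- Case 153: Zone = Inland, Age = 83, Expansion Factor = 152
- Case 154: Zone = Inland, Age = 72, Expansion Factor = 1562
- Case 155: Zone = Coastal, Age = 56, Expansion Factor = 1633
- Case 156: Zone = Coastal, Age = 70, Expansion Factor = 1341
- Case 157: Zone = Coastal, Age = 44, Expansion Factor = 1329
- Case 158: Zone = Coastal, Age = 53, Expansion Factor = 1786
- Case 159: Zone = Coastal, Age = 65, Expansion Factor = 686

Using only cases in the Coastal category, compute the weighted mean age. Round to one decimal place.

57.4

Coastal rows: 147, 152, 155, 156, 157, 158, 159
Weighted sum = 48×776 + 72×921 + 56×1633 + 70×1341 + 44×1329 + 53×1786 + 65×686
  = 37248 + 66312 + 91448 + 93870 + 58476 + 94658 + 44590 = 486602
Sum of weights = 776 + 921 + 1633 + 1341 + 1329 + 1786 + 686 = 8472
Weighted mean = 486602 / 8472 = 57.436497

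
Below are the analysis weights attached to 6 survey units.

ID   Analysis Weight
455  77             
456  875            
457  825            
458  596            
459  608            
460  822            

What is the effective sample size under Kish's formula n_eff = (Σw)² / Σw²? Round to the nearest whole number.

5

Σ wᵢ = 77 + 875 + 825 + 596 + 608 + 822 = 3803
Σ wᵢ² = 5929 + 765625 + 680625 + 355216 + 369664 + 675684 = 2852743
n_eff = 3803² / 2852743 = 14462809 / 2852743 = 5.0697904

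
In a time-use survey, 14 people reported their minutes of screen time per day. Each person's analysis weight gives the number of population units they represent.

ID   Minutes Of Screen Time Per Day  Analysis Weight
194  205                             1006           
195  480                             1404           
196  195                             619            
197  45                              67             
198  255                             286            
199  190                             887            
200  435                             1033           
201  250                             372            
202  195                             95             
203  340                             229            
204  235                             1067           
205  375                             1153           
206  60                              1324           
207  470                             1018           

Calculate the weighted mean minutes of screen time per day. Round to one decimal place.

Weighted sum = 3125090
Sum of weights = 10560
Weighted mean = 3125090 / 10560 = 295.93655

295.9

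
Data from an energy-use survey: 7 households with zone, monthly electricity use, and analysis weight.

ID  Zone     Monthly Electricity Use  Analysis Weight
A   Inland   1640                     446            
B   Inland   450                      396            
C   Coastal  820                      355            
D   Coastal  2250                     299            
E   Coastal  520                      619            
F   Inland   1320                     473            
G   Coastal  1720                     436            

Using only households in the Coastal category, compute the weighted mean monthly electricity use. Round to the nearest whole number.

1191

Coastal rows: C, D, E, G
Weighted sum = 820×355 + 2250×299 + 520×619 + 1720×436
  = 291100 + 672750 + 321880 + 749920 = 2035650
Sum of weights = 355 + 299 + 619 + 436 = 1709
Weighted mean = 2035650 / 1709 = 1191.1352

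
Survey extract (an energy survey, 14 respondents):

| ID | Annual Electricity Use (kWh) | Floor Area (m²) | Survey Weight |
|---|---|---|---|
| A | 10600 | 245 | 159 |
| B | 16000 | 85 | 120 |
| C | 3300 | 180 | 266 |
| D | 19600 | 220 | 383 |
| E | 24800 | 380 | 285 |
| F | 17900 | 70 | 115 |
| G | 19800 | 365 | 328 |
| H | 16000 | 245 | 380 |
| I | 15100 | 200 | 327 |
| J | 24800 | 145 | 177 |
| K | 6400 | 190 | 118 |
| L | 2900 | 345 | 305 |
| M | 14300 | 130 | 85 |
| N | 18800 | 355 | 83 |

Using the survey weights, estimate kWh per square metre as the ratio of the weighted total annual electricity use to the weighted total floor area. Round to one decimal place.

Σ wᵢ·y = 47433800
Σ wᵢ·x = 769690
Ratio = 47433800 / 769690 = 61.627149

61.6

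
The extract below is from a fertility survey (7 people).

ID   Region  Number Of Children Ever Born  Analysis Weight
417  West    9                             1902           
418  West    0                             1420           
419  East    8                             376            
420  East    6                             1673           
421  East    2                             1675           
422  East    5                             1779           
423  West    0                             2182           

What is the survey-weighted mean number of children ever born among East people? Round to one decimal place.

4.6

East rows: 419, 420, 421, 422
Weighted sum = 8×376 + 6×1673 + 2×1675 + 5×1779
  = 3008 + 10038 + 3350 + 8895 = 25291
Sum of weights = 376 + 1673 + 1675 + 1779 = 5503
Weighted mean = 25291 / 5503 = 4.5958568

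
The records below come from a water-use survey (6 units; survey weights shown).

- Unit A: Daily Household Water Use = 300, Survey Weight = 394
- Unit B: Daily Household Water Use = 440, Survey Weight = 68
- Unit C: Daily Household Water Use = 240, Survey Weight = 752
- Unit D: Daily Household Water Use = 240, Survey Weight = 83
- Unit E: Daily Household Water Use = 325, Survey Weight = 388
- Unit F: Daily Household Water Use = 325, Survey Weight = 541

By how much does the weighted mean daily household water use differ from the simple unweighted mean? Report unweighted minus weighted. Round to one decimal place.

Unweighted sum = 300 + 440 + 240 + 240 + 325 + 325 = 1870
Unweighted mean = 1870 / 6 = 311.66667
Weighted sum = 300×394 + 440×68 + 240×752 + 240×83 + 325×388 + 325×541
  = 118200 + 29920 + 180480 + 19920 + 126100 + 175825 = 650445
Sum of weights = 394 + 68 + 752 + 83 + 388 + 541 = 2226
Weighted mean = 650445 / 2226 = 292.2035
Difference (unweighted minus weighted) = 19.463163

19.5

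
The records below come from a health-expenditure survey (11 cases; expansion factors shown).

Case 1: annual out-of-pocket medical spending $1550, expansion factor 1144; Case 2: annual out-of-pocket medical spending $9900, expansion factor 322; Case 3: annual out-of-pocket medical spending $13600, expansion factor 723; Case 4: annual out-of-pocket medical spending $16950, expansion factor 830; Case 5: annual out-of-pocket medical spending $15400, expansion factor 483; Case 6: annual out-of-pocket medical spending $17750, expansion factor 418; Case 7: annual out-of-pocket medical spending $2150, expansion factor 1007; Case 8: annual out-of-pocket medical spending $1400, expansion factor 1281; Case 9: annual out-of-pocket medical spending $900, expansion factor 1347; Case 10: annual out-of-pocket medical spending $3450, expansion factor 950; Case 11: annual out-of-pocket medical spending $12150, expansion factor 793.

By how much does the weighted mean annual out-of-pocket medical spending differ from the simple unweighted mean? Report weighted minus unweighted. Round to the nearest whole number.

Unweighted sum = 1550 + 9900 + 13600 + 16950 + 15400 + 17750 + 2150 + 1400 + 900 + 3450 + 12150 = 95200
Unweighted mean = 95200 / 11 = 8654.5455
Weighted sum = 1550×1144 + 9900×322 + 13600×723 + 16950×830 + 15400×483 + 17750×418 + 2150×1007 + 1400×1281 + 900×1347 + 3450×950 + 12150×793
  = 1773200 + 3187800 + 9832800 + 14068500 + 7438200 + 7419500 + 2165050 + 1793400 + 1212300 + 3277500 + 9634950 = 61803200
Sum of weights = 1144 + 322 + 723 + 830 + 483 + 418 + 1007 + 1281 + 1347 + 950 + 793 = 9298
Weighted mean = 61803200 / 9298 = 6646.9348
Difference (weighted minus unweighted) = -2007.6106

-2008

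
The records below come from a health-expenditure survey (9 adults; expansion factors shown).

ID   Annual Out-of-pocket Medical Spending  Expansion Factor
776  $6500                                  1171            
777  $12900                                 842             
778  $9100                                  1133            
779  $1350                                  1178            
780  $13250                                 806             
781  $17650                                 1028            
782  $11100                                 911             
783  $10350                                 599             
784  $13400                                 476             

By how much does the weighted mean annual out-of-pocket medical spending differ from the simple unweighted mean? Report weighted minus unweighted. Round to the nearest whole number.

-567

Unweighted sum = 6500 + 12900 + 9100 + 1350 + 13250 + 17650 + 11100 + 10350 + 13400 = 95600
Unweighted mean = 95600 / 9 = 10622.222
Weighted sum = 6500×1171 + 12900×842 + 9100×1133 + 1350×1178 + 13250×806 + 17650×1028 + 11100×911 + 10350×599 + 13400×476
  = 7611500 + 10861800 + 10310300 + 1590300 + 10679500 + 18144200 + 10112100 + 6199650 + 6378400 = 81887750
Sum of weights = 1171 + 842 + 1133 + 1178 + 806 + 1028 + 911 + 599 + 476 = 8144
Weighted mean = 81887750 / 8144 = 10054.979
Difference (weighted minus unweighted) = -567.2431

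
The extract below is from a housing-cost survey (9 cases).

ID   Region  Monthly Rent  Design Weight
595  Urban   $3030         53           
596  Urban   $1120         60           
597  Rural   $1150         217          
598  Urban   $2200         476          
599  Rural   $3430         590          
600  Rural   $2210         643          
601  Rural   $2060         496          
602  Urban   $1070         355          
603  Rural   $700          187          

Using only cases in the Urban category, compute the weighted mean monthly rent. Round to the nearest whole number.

Urban rows: 595, 596, 598, 602
Weighted sum = 3030×53 + 1120×60 + 2200×476 + 1070×355
  = 160590 + 67200 + 1047200 + 379850 = 1654840
Sum of weights = 53 + 60 + 476 + 355 = 944
Weighted mean = 1654840 / 944 = 1753.0085

1753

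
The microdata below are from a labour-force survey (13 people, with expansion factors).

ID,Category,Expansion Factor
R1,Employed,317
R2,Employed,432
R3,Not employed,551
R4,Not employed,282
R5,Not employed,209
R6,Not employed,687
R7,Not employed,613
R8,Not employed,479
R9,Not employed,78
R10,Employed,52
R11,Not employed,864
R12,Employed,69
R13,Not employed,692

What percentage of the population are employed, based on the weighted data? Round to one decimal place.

Sum of weights for 'Employed' = 317 + 432 + 52 + 69 = 870
Total weight = 5325
Weighted proportion = 870 / 5325 = 0.16338028 → 16.338028%

16.3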